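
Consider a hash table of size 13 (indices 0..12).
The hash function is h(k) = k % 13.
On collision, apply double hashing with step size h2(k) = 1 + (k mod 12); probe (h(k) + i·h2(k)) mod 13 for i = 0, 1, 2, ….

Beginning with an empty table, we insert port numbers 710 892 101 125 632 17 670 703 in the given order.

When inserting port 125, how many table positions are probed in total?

2

Insert 710: h=8, slot 8 empty -> index 8.
Insert 892: h=8, h2=5, slot 8 occupied -> index 0.
Insert 101: h=10, slot 10 empty -> index 10.
Insert 125: h=8, h2=6, slot 8 occupied -> index 1.
Insert 632: h=8, h2=9, slot 8 occupied -> index 4.
Insert 17: h=4, h2=6, slots 4,10 occupied -> index 3.
Insert 670: h=7, slot 7 empty -> index 7.
Insert 703: h=1, h2=8, slot 1 occupied -> index 9.
Table: [892, 125, ., 17, 632, ., ., 670, 710, 703, 101, ., .]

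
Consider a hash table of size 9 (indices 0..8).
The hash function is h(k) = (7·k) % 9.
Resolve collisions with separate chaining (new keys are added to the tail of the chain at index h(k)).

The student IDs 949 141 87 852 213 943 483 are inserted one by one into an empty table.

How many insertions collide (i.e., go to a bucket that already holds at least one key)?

949 → bucket 1
141 → bucket 6
87 → bucket 6 (collision)
852 → bucket 6 (collision)
213 → bucket 6 (collision)
943 → bucket 4
483 → bucket 6 (collision)
Final buckets:
0: ∅
1: 949
2: ∅
3: ∅
4: 943
5: ∅
6: 141 -> 87 -> 852 -> 213 -> 483
7: ∅
8: ∅

4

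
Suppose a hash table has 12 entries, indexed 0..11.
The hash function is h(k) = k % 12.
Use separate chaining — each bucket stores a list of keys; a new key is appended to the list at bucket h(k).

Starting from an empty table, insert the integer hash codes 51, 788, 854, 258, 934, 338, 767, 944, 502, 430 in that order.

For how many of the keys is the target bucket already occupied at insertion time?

51 → bucket 3
788 → bucket 8
854 → bucket 2
258 → bucket 6
934 → bucket 10
338 → bucket 2 (collision)
767 → bucket 11
944 → bucket 8 (collision)
502 → bucket 10 (collision)
430 → bucket 10 (collision)
Final buckets:
0: .
1: .
2: 854 -> 338
3: 51
4: .
5: .
6: 258
7: .
8: 788 -> 944
9: .
10: 934 -> 502 -> 430
11: 767

4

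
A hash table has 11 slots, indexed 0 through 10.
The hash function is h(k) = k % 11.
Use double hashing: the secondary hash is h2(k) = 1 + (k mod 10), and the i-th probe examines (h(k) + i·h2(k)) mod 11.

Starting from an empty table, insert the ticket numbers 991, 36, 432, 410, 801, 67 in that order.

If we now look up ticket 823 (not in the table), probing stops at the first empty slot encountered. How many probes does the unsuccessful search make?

2

991 hashes to 1; slot 1 is free → place at 1.
36 hashes to 3; slot 3 is free → place at 3.
432 hashes to 3, h2=3; 3 taken → place at 6.
410 hashes to 3, h2=1; 3 taken → place at 4.
801 hashes to 9; slot 9 is free → place at 9.
67 hashes to 1, h2=8; 1,9,6,3 taken → place at 0.
Table: [67, 991, ∅, 36, 410, ∅, 432, ∅, ∅, 801, ∅]
Lookup 823: h=9, h2=4, probe 9,2 → slot 2 empty, not found.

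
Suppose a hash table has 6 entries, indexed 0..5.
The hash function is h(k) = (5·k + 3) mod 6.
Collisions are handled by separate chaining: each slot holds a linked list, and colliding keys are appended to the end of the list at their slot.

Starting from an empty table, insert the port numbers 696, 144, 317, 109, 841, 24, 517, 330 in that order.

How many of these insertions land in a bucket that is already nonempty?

5

Insert 696: h=3, bucket 3 empty -> new chain.
Insert 144: h=3, bucket 3 nonempty -> append to chain.
Insert 317: h=4, bucket 4 empty -> new chain.
Insert 109: h=2, bucket 2 empty -> new chain.
Insert 841: h=2, bucket 2 nonempty -> append to chain.
Insert 24: h=3, bucket 3 nonempty -> append to chain.
Insert 517: h=2, bucket 2 nonempty -> append to chain.
Insert 330: h=3, bucket 3 nonempty -> append to chain.
Final buckets:
0: —
1: —
2: 109 -> 841 -> 517
3: 696 -> 144 -> 24 -> 330
4: 317
5: —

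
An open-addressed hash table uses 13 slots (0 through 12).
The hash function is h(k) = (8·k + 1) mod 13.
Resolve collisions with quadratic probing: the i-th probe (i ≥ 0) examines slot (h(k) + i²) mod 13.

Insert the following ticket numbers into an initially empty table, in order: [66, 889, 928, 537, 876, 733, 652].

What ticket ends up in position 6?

876

66: h=9 => slot 9
889: h=2 => slot 2
928: h=2, probe 2,3 => slot 3
537: h=7 => slot 7
876: h=2, probe 2,3,6 => slot 6
733: h=2, probe 2,3,6,11 => slot 11
652: h=4 => slot 4
Table: [-, -, 889, 928, 652, -, 876, 537, -, 66, -, 733, -]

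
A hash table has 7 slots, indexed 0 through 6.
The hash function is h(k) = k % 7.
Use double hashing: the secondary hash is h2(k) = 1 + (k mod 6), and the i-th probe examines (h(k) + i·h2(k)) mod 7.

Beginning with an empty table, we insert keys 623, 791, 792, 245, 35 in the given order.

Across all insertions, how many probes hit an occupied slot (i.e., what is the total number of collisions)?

6

Insert 623: h=0, slot 0 empty → index 0.
Insert 791: h=0, h2=6, slot 0 occupied → index 6.
Insert 792: h=1, slot 1 empty → index 1.
Insert 245: h=0, h2=6, slots 0,6 occupied → index 5.
Insert 35: h=0, h2=6, slots 0,6,5 occupied → index 4.
Table: [623, 792, ., ., 35, 245, 791]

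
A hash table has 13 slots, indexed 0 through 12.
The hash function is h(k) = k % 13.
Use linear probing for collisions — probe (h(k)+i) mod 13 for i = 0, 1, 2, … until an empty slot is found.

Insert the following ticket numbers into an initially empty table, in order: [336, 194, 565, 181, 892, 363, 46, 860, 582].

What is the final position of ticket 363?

1

336 hashes to 11; slot 11 is free → place at 11.
194 hashes to 12; slot 12 is free → place at 12.
565 hashes to 6; slot 6 is free → place at 6.
181 hashes to 12; 12 taken → place at 0.
892 hashes to 8; slot 8 is free → place at 8.
363 hashes to 12; 12,0 taken → place at 1.
46 hashes to 7; slot 7 is free → place at 7.
860 hashes to 2; slot 2 is free → place at 2.
582 hashes to 10; slot 10 is free → place at 10.
Table: [181, 363, 860, —, —, —, 565, 46, 892, —, 582, 336, 194]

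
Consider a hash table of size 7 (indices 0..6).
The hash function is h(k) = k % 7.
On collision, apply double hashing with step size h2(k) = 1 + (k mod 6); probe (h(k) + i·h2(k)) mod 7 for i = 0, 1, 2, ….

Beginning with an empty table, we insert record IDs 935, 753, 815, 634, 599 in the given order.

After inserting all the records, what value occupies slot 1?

935: h=4 => slot 4
753: h=4, h2=4, probe 4,1 => slot 1
815: h=3 => slot 3
634: h=4, h2=5, probe 4,2 => slot 2
599: h=4, h2=6, probe 4,3,2,1,0 => slot 0
Table: [599, 753, 634, 815, 935, ., .]

753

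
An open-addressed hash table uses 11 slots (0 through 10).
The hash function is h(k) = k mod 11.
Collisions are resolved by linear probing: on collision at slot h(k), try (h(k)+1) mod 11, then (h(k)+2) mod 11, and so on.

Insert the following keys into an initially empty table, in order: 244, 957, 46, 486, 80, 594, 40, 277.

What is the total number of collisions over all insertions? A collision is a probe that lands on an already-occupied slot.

10

244 hashes to 2; slot 2 is free => place at 2.
957 hashes to 0; slot 0 is free => place at 0.
46 hashes to 2; 2 taken => place at 3.
486 hashes to 2; 2,3 taken => place at 4.
80 hashes to 3; 3,4 taken => place at 5.
594 hashes to 0; 0 taken => place at 1.
40 hashes to 7; slot 7 is free => place at 7.
277 hashes to 2; 2,3,4,5 taken => place at 6.
Table: [957, 594, 244, 46, 486, 80, 277, 40, -, -, -]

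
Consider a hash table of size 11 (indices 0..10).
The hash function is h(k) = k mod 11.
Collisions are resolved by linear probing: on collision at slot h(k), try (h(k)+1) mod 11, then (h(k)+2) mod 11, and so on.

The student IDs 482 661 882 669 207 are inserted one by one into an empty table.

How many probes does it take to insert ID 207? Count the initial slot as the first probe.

3

482 hashes to 9; slot 9 is free -> place at 9.
661 hashes to 1; slot 1 is free -> place at 1.
882 hashes to 2; slot 2 is free -> place at 2.
669 hashes to 9; 9 taken -> place at 10.
207 hashes to 9; 9,10 taken -> place at 0.
Table: [207, 661, 882, -, -, -, -, -, -, 482, 669]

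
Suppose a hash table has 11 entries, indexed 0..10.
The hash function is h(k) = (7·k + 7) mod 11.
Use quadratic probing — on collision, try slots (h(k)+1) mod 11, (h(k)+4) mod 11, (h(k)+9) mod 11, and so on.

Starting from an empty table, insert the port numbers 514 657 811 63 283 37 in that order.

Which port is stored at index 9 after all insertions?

Insert 514: h=8, slot 8 empty => index 8.
Insert 657: h=8, slot 8 occupied => index 9.
Insert 811: h=8, slots 8,9 occupied => index 1.
Insert 63: h=8, slots 8,9,1 occupied => index 6.
Insert 283: h=8, slots 8,9,1,6 occupied => index 2.
Insert 37: h=2, slot 2 occupied => index 3.
Table: [., 811, 283, 37, ., ., 63, ., 514, 657, .]

657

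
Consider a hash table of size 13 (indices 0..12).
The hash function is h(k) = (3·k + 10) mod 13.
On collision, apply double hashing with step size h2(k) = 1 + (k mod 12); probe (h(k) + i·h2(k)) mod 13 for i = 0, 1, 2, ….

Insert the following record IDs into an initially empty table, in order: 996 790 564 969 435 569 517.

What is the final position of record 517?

996: h=8 → slot 8
790: h=1 → slot 1
564: h=12 → slot 12
969: h=5 → slot 5
435: h=2 → slot 2
569: h=1, h2=6, probe 1,7 → slot 7
517: h=1, h2=2, probe 1,3 → slot 3
Table: [-, 790, 435, 517, -, 969, -, 569, 996, -, -, -, 564]

3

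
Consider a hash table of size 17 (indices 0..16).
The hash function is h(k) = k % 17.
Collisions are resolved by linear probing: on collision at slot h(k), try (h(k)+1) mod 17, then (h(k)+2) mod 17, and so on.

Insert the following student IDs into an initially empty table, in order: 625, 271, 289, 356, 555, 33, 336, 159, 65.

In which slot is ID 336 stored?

14

625 hashes to 13; slot 13 is free => place at 13.
271 hashes to 16; slot 16 is free => place at 16.
289 hashes to 0; slot 0 is free => place at 0.
356 hashes to 16; 16,0 taken => place at 1.
555 hashes to 11; slot 11 is free => place at 11.
33 hashes to 16; 16,0,1 taken => place at 2.
336 hashes to 13; 13 taken => place at 14.
159 hashes to 6; slot 6 is free => place at 6.
65 hashes to 14; 14 taken => place at 15.
Table: [289, 356, 33, -, -, -, 159, -, -, -, -, 555, -, 625, 336, 65, 271]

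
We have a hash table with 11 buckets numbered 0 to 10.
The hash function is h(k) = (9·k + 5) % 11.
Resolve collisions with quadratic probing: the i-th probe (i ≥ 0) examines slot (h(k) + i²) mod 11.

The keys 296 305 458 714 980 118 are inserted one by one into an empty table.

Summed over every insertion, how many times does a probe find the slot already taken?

296: h=7 -> slot 7
305: h=0 -> slot 0
458: h=2 -> slot 2
714: h=7, probe 7,8 -> slot 8
980: h=3 -> slot 3
118: h=0, probe 0,1 -> slot 1
Table: [305, 118, 458, 980, ∅, ∅, ∅, 296, 714, ∅, ∅]

2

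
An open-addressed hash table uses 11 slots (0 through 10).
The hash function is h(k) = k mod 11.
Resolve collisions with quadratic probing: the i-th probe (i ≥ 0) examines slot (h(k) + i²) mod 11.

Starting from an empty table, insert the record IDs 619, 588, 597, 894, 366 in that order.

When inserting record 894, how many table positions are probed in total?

619: h=3 -> slot 3
588: h=5 -> slot 5
597: h=3, probe 3,4 -> slot 4
894: h=3, probe 3,4,7 -> slot 7
366: h=3, probe 3,4,7,1 -> slot 1
Table: [-, 366, -, 619, 597, 588, -, 894, -, -, -]

3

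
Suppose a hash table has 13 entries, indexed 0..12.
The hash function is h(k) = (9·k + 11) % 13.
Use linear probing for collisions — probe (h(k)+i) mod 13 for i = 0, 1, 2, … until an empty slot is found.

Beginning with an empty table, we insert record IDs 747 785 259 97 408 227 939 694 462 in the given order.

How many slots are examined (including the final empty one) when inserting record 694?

747: h=0 => slot 0
785: h=4 => slot 4
259: h=2 => slot 2
97: h=0, probe 0,1 => slot 1
408: h=4, probe 4,5 => slot 5
227: h=0, probe 0,1,2,3 => slot 3
939: h=12 => slot 12
694: h=4, probe 4,5,6 => slot 6
462: h=9 => slot 9
Table: [747, 97, 259, 227, 785, 408, 694, ∅, ∅, 462, ∅, ∅, 939]

3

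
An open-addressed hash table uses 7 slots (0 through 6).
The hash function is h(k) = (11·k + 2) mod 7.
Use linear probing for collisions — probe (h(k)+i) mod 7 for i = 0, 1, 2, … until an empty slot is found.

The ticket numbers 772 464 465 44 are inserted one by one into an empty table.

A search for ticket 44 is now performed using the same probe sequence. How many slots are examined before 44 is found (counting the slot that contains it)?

3

772 hashes to 3; slot 3 is free -> place at 3.
464 hashes to 3; 3 taken -> place at 4.
465 hashes to 0; slot 0 is free -> place at 0.
44 hashes to 3; 3,4 taken -> place at 5.
Table: [465, _, _, 772, 464, 44, _]
Lookup 44: h=3, probe 3,4,5 → found at 5.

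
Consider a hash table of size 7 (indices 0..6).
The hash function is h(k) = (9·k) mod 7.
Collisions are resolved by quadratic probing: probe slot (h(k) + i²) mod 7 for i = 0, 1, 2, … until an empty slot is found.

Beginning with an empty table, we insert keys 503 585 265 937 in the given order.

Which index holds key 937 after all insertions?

2

Insert 503: h=5, slot 5 empty → index 5.
Insert 585: h=1, slot 1 empty → index 1.
Insert 265: h=5, slot 5 occupied → index 6.
Insert 937: h=5, slots 5,6 occupied → index 2.
Table: [-, 585, 937, -, -, 503, 265]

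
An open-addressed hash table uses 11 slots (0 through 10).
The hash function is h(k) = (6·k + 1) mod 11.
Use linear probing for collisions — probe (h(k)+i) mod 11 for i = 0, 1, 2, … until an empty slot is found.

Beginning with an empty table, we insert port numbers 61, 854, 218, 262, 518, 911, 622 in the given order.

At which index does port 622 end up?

5

61 hashes to 4; slot 4 is free => place at 4.
854 hashes to 10; slot 10 is free => place at 10.
218 hashes to 0; slot 0 is free => place at 0.
262 hashes to 0; 0 taken => place at 1.
518 hashes to 7; slot 7 is free => place at 7.
911 hashes to 0; 0,1 taken => place at 2.
622 hashes to 4; 4 taken => place at 5.
Table: [218, 262, 911, -, 61, 622, -, 518, -, -, 854]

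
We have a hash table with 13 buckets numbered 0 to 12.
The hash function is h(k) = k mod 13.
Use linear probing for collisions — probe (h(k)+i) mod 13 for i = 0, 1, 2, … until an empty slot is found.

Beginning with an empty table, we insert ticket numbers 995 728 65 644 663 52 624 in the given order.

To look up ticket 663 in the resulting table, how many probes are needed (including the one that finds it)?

Insert 995: h=7, slot 7 empty -> index 7.
Insert 728: h=0, slot 0 empty -> index 0.
Insert 65: h=0, slot 0 occupied -> index 1.
Insert 644: h=7, slot 7 occupied -> index 8.
Insert 663: h=0, slots 0,1 occupied -> index 2.
Insert 52: h=0, slots 0,1,2 occupied -> index 3.
Insert 624: h=0, slots 0,1,2,3 occupied -> index 4.
Table: [728, 65, 663, 52, 624, ∅, ∅, 995, 644, ∅, ∅, ∅, ∅]
Lookup 663: h=0, probe 0,1,2 → found at 2.

3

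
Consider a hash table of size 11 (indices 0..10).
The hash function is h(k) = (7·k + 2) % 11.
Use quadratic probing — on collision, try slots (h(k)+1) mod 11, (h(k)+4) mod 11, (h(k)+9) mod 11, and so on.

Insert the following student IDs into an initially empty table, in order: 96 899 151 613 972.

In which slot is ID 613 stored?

1

96: h=3 -> slot 3
899: h=3, probe 3,4 -> slot 4
151: h=3, probe 3,4,7 -> slot 7
613: h=3, probe 3,4,7,1 -> slot 1
972: h=8 -> slot 8
Table: [-, 613, -, 96, 899, -, -, 151, 972, -, -]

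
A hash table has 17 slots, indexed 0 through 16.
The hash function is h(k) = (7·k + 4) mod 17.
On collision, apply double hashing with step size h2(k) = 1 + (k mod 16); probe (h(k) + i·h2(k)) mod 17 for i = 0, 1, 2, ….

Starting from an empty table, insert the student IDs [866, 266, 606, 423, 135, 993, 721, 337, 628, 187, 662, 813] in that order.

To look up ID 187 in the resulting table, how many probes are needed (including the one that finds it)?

2

866: h=14 → slot 14
266: h=13 → slot 13
606: h=13, h2=15, probe 13,11 → slot 11
423: h=7 → slot 7
135: h=14, h2=8, probe 14,5 → slot 5
993: h=2 → slot 2
721: h=2, h2=2, probe 2,4 → slot 4
337: h=0 → slot 0
628: h=14, h2=5, probe 14,2,7,12 → slot 12
187: h=4, h2=12, probe 4,16 → slot 16
662: h=14, h2=7, probe 14,4,11,1 → slot 1
813: h=0, h2=14, probe 0,14,11,8 → slot 8
Table: [337, 662, 993, _, 721, 135, _, 423, 813, _, _, 606, 628, 266, 866, _, 187]
Lookup 187: h=4, h2=12, probe 4,16 → found at 16.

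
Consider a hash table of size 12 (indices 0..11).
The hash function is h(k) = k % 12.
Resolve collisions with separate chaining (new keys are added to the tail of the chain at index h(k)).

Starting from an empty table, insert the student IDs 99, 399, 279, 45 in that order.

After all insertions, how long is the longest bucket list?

Insert 99: h=3, bucket 3 empty -> new chain.
Insert 399: h=3, bucket 3 nonempty -> append to chain.
Insert 279: h=3, bucket 3 nonempty -> append to chain.
Insert 45: h=9, bucket 9 empty -> new chain.
Final buckets:
0: ∅
1: ∅
2: ∅
3: 99 -> 399 -> 279
4: ∅
5: ∅
6: ∅
7: ∅
8: ∅
9: 45
10: ∅
11: ∅

3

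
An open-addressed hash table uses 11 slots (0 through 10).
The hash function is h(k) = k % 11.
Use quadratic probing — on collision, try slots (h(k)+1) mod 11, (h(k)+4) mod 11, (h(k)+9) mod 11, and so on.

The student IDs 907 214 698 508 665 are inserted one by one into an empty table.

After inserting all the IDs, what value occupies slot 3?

665

Insert 907: h=5, slot 5 empty → index 5.
Insert 214: h=5, slot 5 occupied → index 6.
Insert 698: h=5, slots 5,6 occupied → index 9.
Insert 508: h=2, slot 2 empty → index 2.
Insert 665: h=5, slots 5,6,9 occupied → index 3.
Table: [—, —, 508, 665, —, 907, 214, —, —, 698, —]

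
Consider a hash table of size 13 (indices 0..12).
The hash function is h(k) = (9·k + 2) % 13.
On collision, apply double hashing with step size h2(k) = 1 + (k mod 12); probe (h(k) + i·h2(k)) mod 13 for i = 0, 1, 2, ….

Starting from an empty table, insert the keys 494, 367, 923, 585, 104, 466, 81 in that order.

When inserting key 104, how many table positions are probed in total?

2

494 hashes to 2; slot 2 is free -> place at 2.
367 hashes to 3; slot 3 is free -> place at 3.
923 hashes to 2, h2=12; 2 taken -> place at 1.
585 hashes to 2, h2=10; 2 taken -> place at 12.
104 hashes to 2, h2=9; 2 taken -> place at 11.
466 hashes to 10; slot 10 is free -> place at 10.
81 hashes to 3, h2=10; 3 taken -> place at 0.
Table: [81, 923, 494, 367, _, _, _, _, _, _, 466, 104, 585]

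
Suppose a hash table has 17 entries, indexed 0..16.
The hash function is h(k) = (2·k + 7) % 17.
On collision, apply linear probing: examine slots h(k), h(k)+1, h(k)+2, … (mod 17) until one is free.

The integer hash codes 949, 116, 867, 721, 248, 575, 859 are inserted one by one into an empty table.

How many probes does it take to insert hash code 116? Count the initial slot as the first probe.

2

Insert 949: h=1, slot 1 empty -> index 1.
Insert 116: h=1, slot 1 occupied -> index 2.
Insert 867: h=7, slot 7 empty -> index 7.
Insert 721: h=4, slot 4 empty -> index 4.
Insert 248: h=10, slot 10 empty -> index 10.
Insert 575: h=1, slots 1,2 occupied -> index 3.
Insert 859: h=8, slot 8 empty -> index 8.
Table: [—, 949, 116, 575, 721, —, —, 867, 859, —, 248, —, —, —, —, —, —]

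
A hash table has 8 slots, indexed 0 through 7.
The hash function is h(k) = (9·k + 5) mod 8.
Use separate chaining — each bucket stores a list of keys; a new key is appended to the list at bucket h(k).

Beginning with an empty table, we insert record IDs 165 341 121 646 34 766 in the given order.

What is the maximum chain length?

165 -> bucket 2
341 -> bucket 2 (collision)
121 -> bucket 6
646 -> bucket 3
34 -> bucket 7
766 -> bucket 3 (collision)
Final buckets:
0: ∅
1: ∅
2: 165 -> 341
3: 646 -> 766
4: ∅
5: ∅
6: 121
7: 34

2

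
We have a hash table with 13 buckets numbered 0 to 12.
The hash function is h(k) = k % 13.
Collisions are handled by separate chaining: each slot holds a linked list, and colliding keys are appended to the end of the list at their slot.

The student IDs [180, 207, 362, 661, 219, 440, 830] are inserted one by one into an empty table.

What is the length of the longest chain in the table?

Insert 180: h=11, bucket 11 empty -> new chain.
Insert 207: h=12, bucket 12 empty -> new chain.
Insert 362: h=11, bucket 11 nonempty -> append to chain.
Insert 661: h=11, bucket 11 nonempty -> append to chain.
Insert 219: h=11, bucket 11 nonempty -> append to chain.
Insert 440: h=11, bucket 11 nonempty -> append to chain.
Insert 830: h=11, bucket 11 nonempty -> append to chain.
Final buckets:
0: -
1: -
2: -
3: -
4: -
5: -
6: -
7: -
8: -
9: -
10: -
11: 180 -> 362 -> 661 -> 219 -> 440 -> 830
12: 207

6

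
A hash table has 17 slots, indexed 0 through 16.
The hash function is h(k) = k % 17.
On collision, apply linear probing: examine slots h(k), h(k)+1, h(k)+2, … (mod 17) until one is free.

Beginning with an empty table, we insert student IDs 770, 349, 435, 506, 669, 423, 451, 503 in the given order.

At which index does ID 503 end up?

770 hashes to 5; slot 5 is free => place at 5.
349 hashes to 9; slot 9 is free => place at 9.
435 hashes to 10; slot 10 is free => place at 10.
506 hashes to 13; slot 13 is free => place at 13.
669 hashes to 6; slot 6 is free => place at 6.
423 hashes to 15; slot 15 is free => place at 15.
451 hashes to 9; 9,10 taken => place at 11.
503 hashes to 10; 10,11 taken => place at 12.
Table: [-, -, -, -, -, 770, 669, -, -, 349, 435, 451, 503, 506, -, 423, -]

12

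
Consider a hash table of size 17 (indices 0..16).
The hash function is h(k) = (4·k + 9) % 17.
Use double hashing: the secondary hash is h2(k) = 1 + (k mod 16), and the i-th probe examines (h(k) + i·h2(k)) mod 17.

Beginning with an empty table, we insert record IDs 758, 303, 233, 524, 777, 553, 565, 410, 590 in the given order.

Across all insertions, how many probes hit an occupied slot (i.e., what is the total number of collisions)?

3

758 hashes to 15; slot 15 is free -> place at 15.
303 hashes to 14; slot 14 is free -> place at 14.
233 hashes to 6; slot 6 is free -> place at 6.
524 hashes to 14, h2=13; 14 taken -> place at 10.
777 hashes to 6, h2=10; 6 taken -> place at 16.
553 hashes to 11; slot 11 is free -> place at 11.
565 hashes to 8; slot 8 is free -> place at 8.
410 hashes to 0; slot 0 is free -> place at 0.
590 hashes to 6, h2=15; 6 taken -> place at 4.
Table: [410, —, —, —, 590, —, 233, —, 565, —, 524, 553, —, —, 303, 758, 777]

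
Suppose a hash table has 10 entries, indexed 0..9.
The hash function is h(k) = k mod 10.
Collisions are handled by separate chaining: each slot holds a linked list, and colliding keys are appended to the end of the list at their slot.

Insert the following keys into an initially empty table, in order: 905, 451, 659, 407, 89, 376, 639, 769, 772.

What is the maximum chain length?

4

905 -> bucket 5
451 -> bucket 1
659 -> bucket 9
407 -> bucket 7
89 -> bucket 9 (collision)
376 -> bucket 6
639 -> bucket 9 (collision)
769 -> bucket 9 (collision)
772 -> bucket 2
Final buckets:
0: .
1: 451
2: 772
3: .
4: .
5: 905
6: 376
7: 407
8: .
9: 659 -> 89 -> 639 -> 769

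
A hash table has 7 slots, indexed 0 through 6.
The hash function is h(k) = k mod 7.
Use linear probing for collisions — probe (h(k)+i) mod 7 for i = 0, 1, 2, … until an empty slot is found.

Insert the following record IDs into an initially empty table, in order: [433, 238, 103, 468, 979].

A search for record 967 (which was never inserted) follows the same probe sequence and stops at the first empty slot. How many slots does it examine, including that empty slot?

3

433: h=6 -> slot 6
238: h=0 -> slot 0
103: h=5 -> slot 5
468: h=6, probe 6,0,1 -> slot 1
979: h=6, probe 6,0,1,2 -> slot 2
Table: [238, 468, 979, ., ., 103, 433]
Lookup 967: h=1, probe 1,2,3 → slot 3 empty, not found.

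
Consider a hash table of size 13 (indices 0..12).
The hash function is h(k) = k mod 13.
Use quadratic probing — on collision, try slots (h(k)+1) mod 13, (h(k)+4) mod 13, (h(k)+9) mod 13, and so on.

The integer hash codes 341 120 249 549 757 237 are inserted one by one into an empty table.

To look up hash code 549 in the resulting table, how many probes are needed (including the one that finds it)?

3

341: h=3 => slot 3
120: h=3, probe 3,4 => slot 4
249: h=2 => slot 2
549: h=3, probe 3,4,7 => slot 7
757: h=3, probe 3,4,7,12 => slot 12
237: h=3, probe 3,4,7,12,6 => slot 6
Table: [∅, ∅, 249, 341, 120, ∅, 237, 549, ∅, ∅, ∅, ∅, 757]
Lookup 549: h=3, probe 3,4,7 → found at 7.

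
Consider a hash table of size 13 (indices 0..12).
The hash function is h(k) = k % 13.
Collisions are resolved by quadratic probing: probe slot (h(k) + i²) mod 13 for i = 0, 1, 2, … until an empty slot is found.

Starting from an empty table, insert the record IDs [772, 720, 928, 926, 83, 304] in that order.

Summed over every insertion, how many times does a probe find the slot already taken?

Insert 772: h=5, slot 5 empty -> index 5.
Insert 720: h=5, slot 5 occupied -> index 6.
Insert 928: h=5, slots 5,6 occupied -> index 9.
Insert 926: h=3, slot 3 empty -> index 3.
Insert 83: h=5, slots 5,6,9 occupied -> index 1.
Insert 304: h=5, slots 5,6,9,1 occupied -> index 8.
Table: [∅, 83, ∅, 926, ∅, 772, 720, ∅, 304, 928, ∅, ∅, ∅]

10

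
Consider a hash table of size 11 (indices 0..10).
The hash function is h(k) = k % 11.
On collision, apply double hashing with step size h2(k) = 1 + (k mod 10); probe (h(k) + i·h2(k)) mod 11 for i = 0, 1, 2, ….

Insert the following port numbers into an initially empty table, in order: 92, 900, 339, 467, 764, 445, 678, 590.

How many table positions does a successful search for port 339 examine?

2

92 hashes to 4; slot 4 is free → place at 4.
900 hashes to 9; slot 9 is free → place at 9.
339 hashes to 9, h2=10; 9 taken → place at 8.
467 hashes to 5; slot 5 is free → place at 5.
764 hashes to 5, h2=5; 5 taken → place at 10.
445 hashes to 5, h2=6; 5 taken → place at 0.
678 hashes to 7; slot 7 is free → place at 7.
590 hashes to 7, h2=1; 7,8,9,10,0 taken → place at 1.
Table: [445, 590, ∅, ∅, 92, 467, ∅, 678, 339, 900, 764]
Lookup 339: h=9, h2=10, probe 9,8 → found at 8.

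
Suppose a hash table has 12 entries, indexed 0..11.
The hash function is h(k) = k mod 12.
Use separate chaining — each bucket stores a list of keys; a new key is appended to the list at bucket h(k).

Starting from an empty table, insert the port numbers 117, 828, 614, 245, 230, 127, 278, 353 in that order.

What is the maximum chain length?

Insert 117: h=9, bucket 9 empty → new chain.
Insert 828: h=0, bucket 0 empty → new chain.
Insert 614: h=2, bucket 2 empty → new chain.
Insert 245: h=5, bucket 5 empty → new chain.
Insert 230: h=2, bucket 2 nonempty → append to chain.
Insert 127: h=7, bucket 7 empty → new chain.
Insert 278: h=2, bucket 2 nonempty → append to chain.
Insert 353: h=5, bucket 5 nonempty → append to chain.
Final buckets:
0: 828
1: ∅
2: 614 -> 230 -> 278
3: ∅
4: ∅
5: 245 -> 353
6: ∅
7: 127
8: ∅
9: 117
10: ∅
11: ∅

3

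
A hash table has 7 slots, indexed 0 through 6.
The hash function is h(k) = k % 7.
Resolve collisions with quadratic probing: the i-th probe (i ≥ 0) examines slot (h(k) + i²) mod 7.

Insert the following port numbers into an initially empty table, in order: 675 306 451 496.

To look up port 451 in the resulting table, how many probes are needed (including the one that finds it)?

Insert 675: h=3, slot 3 empty → index 3.
Insert 306: h=5, slot 5 empty → index 5.
Insert 451: h=3, slot 3 occupied → index 4.
Insert 496: h=6, slot 6 empty → index 6.
Table: [_, _, _, 675, 451, 306, 496]
Lookup 451: h=3, probe 3,4 → found at 4.

2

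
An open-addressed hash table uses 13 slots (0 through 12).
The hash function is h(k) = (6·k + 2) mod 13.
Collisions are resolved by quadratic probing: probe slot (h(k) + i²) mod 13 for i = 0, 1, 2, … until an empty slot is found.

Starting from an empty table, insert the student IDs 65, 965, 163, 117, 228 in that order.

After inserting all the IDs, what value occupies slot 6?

228

Insert 65: h=2, slot 2 empty -> index 2.
Insert 965: h=7, slot 7 empty -> index 7.
Insert 163: h=5, slot 5 empty -> index 5.
Insert 117: h=2, slot 2 occupied -> index 3.
Insert 228: h=5, slot 5 occupied -> index 6.
Table: [., ., 65, 117, ., 163, 228, 965, ., ., ., ., .]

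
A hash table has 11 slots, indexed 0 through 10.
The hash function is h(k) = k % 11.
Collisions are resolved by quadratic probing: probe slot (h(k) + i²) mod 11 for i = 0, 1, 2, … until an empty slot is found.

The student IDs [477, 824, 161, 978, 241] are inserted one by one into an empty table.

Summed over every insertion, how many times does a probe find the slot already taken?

3

477 hashes to 4; slot 4 is free => place at 4.
824 hashes to 10; slot 10 is free => place at 10.
161 hashes to 7; slot 7 is free => place at 7.
978 hashes to 10; 10 taken => place at 0.
241 hashes to 10; 10,0 taken => place at 3.
Table: [978, —, —, 241, 477, —, —, 161, —, —, 824]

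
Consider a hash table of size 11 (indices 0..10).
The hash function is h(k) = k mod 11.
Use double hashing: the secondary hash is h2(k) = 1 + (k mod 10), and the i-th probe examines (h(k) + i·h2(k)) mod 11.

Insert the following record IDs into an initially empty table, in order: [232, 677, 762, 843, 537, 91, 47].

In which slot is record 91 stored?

232: h=1 -> slot 1
677: h=6 -> slot 6
762: h=3 -> slot 3
843: h=7 -> slot 7
537: h=9 -> slot 9
91: h=3, h2=2, probe 3,5 -> slot 5
47: h=3, h2=8, probe 3,0 -> slot 0
Table: [47, 232, ∅, 762, ∅, 91, 677, 843, ∅, 537, ∅]

5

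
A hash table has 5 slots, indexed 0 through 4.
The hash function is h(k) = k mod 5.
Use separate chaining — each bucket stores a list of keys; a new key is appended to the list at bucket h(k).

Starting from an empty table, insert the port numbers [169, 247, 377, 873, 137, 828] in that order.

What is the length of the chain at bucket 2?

3

Insert 169: h=4, bucket 4 empty → new chain.
Insert 247: h=2, bucket 2 empty → new chain.
Insert 377: h=2, bucket 2 nonempty → append to chain.
Insert 873: h=3, bucket 3 empty → new chain.
Insert 137: h=2, bucket 2 nonempty → append to chain.
Insert 828: h=3, bucket 3 nonempty → append to chain.
Final buckets:
0: ∅
1: ∅
2: 247 -> 377 -> 137
3: 873 -> 828
4: 169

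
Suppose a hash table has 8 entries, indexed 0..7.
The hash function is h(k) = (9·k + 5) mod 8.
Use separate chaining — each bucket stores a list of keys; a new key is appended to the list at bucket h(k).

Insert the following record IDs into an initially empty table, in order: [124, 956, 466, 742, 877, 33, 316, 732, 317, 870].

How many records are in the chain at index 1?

4

124 → bucket 1
956 → bucket 1 (collision)
466 → bucket 7
742 → bucket 3
877 → bucket 2
33 → bucket 6
316 → bucket 1 (collision)
732 → bucket 1 (collision)
317 → bucket 2 (collision)
870 → bucket 3 (collision)
Final buckets:
0: .
1: 124 -> 956 -> 316 -> 732
2: 877 -> 317
3: 742 -> 870
4: .
5: .
6: 33
7: 466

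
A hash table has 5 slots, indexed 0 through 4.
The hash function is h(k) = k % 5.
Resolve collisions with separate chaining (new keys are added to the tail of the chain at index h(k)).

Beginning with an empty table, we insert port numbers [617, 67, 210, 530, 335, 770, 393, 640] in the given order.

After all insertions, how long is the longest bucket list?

Insert 617: h=2, bucket 2 empty → new chain.
Insert 67: h=2, bucket 2 nonempty → append to chain.
Insert 210: h=0, bucket 0 empty → new chain.
Insert 530: h=0, bucket 0 nonempty → append to chain.
Insert 335: h=0, bucket 0 nonempty → append to chain.
Insert 770: h=0, bucket 0 nonempty → append to chain.
Insert 393: h=3, bucket 3 empty → new chain.
Insert 640: h=0, bucket 0 nonempty → append to chain.
Final buckets:
0: 210 -> 530 -> 335 -> 770 -> 640
1: -
2: 617 -> 67
3: 393
4: -

5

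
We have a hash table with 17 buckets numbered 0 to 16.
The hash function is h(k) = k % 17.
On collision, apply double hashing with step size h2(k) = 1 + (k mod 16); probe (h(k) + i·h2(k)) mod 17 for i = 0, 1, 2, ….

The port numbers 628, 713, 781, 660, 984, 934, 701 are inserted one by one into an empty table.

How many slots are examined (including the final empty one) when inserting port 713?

2

Insert 628: h=16, slot 16 empty → index 16.
Insert 713: h=16, h2=10, slot 16 occupied → index 9.
Insert 781: h=16, h2=14, slot 16 occupied → index 13.
Insert 660: h=14, slot 14 empty → index 14.
Insert 984: h=15, slot 15 empty → index 15.
Insert 934: h=16, h2=7, slot 16 occupied → index 6.
Insert 701: h=4, slot 4 empty → index 4.
Table: [-, -, -, -, 701, -, 934, -, -, 713, -, -, -, 781, 660, 984, 628]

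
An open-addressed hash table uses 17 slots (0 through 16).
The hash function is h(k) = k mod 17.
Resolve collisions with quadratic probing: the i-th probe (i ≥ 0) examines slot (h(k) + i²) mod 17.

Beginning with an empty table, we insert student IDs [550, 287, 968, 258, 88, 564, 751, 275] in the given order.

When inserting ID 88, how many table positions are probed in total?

Insert 550: h=6, slot 6 empty => index 6.
Insert 287: h=15, slot 15 empty => index 15.
Insert 968: h=16, slot 16 empty => index 16.
Insert 258: h=3, slot 3 empty => index 3.
Insert 88: h=3, slot 3 occupied => index 4.
Insert 564: h=3, slots 3,4 occupied => index 7.
Insert 751: h=3, slots 3,4,7 occupied => index 12.
Insert 275: h=3, slots 3,4,7,12 occupied => index 2.
Table: [∅, ∅, 275, 258, 88, ∅, 550, 564, ∅, ∅, ∅, ∅, 751, ∅, ∅, 287, 968]

2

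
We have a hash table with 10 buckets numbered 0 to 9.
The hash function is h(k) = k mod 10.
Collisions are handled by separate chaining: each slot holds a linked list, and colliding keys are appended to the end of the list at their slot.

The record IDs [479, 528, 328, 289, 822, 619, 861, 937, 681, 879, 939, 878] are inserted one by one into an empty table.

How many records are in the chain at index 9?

Insert 479: h=9, bucket 9 empty → new chain.
Insert 528: h=8, bucket 8 empty → new chain.
Insert 328: h=8, bucket 8 nonempty → append to chain.
Insert 289: h=9, bucket 9 nonempty → append to chain.
Insert 822: h=2, bucket 2 empty → new chain.
Insert 619: h=9, bucket 9 nonempty → append to chain.
Insert 861: h=1, bucket 1 empty → new chain.
Insert 937: h=7, bucket 7 empty → new chain.
Insert 681: h=1, bucket 1 nonempty → append to chain.
Insert 879: h=9, bucket 9 nonempty → append to chain.
Insert 939: h=9, bucket 9 nonempty → append to chain.
Insert 878: h=8, bucket 8 nonempty → append to chain.
Final buckets:
0: -
1: 861 -> 681
2: 822
3: -
4: -
5: -
6: -
7: 937
8: 528 -> 328 -> 878
9: 479 -> 289 -> 619 -> 879 -> 939

5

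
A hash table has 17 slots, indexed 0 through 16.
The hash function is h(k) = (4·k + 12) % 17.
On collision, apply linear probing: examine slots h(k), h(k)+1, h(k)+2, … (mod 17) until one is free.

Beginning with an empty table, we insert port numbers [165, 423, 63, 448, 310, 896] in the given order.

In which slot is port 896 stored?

12

Insert 165: h=9, slot 9 empty => index 9.
Insert 423: h=4, slot 4 empty => index 4.
Insert 63: h=9, slot 9 occupied => index 10.
Insert 448: h=2, slot 2 empty => index 2.
Insert 310: h=11, slot 11 empty => index 11.
Insert 896: h=9, slots 9,10,11 occupied => index 12.
Table: [—, —, 448, —, 423, —, —, —, —, 165, 63, 310, 896, —, —, —, —]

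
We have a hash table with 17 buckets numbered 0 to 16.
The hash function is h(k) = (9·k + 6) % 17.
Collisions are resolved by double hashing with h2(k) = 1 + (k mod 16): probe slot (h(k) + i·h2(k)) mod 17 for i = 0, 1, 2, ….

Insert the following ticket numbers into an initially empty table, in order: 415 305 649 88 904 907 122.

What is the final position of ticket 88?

8

Insert 415: h=1, slot 1 empty -> index 1.
Insert 305: h=14, slot 14 empty -> index 14.
Insert 649: h=16, slot 16 empty -> index 16.
Insert 88: h=16, h2=9, slot 16 occupied -> index 8.
Insert 904: h=16, h2=9, slots 16,8 occupied -> index 0.
Insert 907: h=9, slot 9 empty -> index 9.
Insert 122: h=16, h2=11, slot 16 occupied -> index 10.
Table: [904, 415, ., ., ., ., ., ., 88, 907, 122, ., ., ., 305, ., 649]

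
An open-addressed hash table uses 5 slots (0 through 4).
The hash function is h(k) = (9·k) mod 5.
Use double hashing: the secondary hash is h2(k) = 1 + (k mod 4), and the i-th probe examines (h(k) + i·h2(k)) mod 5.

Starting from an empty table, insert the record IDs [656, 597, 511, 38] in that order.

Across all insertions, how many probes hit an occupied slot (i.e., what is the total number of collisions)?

656 hashes to 4; slot 4 is free → place at 4.
597 hashes to 3; slot 3 is free → place at 3.
511 hashes to 4, h2=4; 4,3 taken → place at 2.
38 hashes to 2, h2=3; 2 taken → place at 0.
Table: [38, —, 511, 597, 656]

3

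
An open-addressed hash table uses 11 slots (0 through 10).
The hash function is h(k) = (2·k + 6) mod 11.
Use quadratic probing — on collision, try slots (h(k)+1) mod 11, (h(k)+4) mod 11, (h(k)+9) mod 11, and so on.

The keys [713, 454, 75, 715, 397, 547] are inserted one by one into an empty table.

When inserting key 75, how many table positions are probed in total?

713 hashes to 2; slot 2 is free => place at 2.
454 hashes to 1; slot 1 is free => place at 1.
75 hashes to 2; 2 taken => place at 3.
715 hashes to 6; slot 6 is free => place at 6.
397 hashes to 8; slot 8 is free => place at 8.
547 hashes to 0; slot 0 is free => place at 0.
Table: [547, 454, 713, 75, ., ., 715, ., 397, ., .]

2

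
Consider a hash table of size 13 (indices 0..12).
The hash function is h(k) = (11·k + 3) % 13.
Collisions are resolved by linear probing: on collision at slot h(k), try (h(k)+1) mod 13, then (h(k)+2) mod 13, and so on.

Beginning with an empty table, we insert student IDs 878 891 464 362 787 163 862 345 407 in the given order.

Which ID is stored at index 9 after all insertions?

407

878 hashes to 2; slot 2 is free -> place at 2.
891 hashes to 2; 2 taken -> place at 3.
464 hashes to 11; slot 11 is free -> place at 11.
362 hashes to 7; slot 7 is free -> place at 7.
787 hashes to 2; 2,3 taken -> place at 4.
163 hashes to 2; 2,3,4 taken -> place at 5.
862 hashes to 8; slot 8 is free -> place at 8.
345 hashes to 2; 2,3,4,5 taken -> place at 6.
407 hashes to 8; 8 taken -> place at 9.
Table: [-, -, 878, 891, 787, 163, 345, 362, 862, 407, -, 464, -]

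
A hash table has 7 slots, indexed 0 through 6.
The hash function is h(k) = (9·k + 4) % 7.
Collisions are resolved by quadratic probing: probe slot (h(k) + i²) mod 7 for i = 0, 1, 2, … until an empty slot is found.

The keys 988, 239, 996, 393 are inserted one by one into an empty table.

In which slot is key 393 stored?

3

988: h=6 → slot 6
239: h=6, probe 6,0 → slot 0
996: h=1 → slot 1
393: h=6, probe 6,0,3 → slot 3
Table: [239, 996, ., 393, ., ., 988]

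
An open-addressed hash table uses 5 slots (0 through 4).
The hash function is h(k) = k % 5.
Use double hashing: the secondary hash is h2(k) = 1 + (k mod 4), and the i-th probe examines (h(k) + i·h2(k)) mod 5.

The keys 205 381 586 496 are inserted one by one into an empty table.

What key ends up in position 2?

496

Insert 205: h=0, slot 0 empty => index 0.
Insert 381: h=1, slot 1 empty => index 1.
Insert 586: h=1, h2=3, slot 1 occupied => index 4.
Insert 496: h=1, h2=1, slot 1 occupied => index 2.
Table: [205, 381, 496, ., 586]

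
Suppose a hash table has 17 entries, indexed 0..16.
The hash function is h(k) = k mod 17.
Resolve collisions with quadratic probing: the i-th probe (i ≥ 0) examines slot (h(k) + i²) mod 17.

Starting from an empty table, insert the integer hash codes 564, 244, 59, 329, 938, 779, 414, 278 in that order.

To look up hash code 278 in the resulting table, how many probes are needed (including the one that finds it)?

4

564 hashes to 3; slot 3 is free → place at 3.
244 hashes to 6; slot 6 is free → place at 6.
59 hashes to 8; slot 8 is free → place at 8.
329 hashes to 6; 6 taken → place at 7.
938 hashes to 3; 3 taken → place at 4.
779 hashes to 14; slot 14 is free → place at 14.
414 hashes to 6; 6,7 taken → place at 10.
278 hashes to 6; 6,7,10 taken → place at 15.
Table: [-, -, -, 564, 938, -, 244, 329, 59, -, 414, -, -, -, 779, 278, -]
Lookup 278: h=6, probe 6,7,10,15 → found at 15.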